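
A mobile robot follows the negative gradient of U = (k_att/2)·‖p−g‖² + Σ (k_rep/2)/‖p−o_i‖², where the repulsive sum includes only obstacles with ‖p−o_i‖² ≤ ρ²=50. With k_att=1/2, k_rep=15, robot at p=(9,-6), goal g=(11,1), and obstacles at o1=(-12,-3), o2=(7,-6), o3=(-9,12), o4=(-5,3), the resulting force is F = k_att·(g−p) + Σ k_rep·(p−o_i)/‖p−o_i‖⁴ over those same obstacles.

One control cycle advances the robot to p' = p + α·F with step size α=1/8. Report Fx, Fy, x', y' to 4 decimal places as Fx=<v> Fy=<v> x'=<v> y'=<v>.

Fx=2.8750 Fy=3.5000 x'=9.3594 y'=-5.5625

F_att = 1/2·(g−p) = 1/2·(2,7) = (1.0000,3.5000)
o1: d²=450 > ρ²=50 → inactive
o2: d²=4 ≤ ρ²=50; F_rep = 15·(2,0)/4² = (1.8750,0.0000)
o3: d²=648 > ρ²=50 → inactive
o4: d²=277 > ρ²=50 → inactive
F = F_att + ΣF_rep = (2.8750,3.5000)
p' = p + 1/8·F = (9.3594,-5.5625)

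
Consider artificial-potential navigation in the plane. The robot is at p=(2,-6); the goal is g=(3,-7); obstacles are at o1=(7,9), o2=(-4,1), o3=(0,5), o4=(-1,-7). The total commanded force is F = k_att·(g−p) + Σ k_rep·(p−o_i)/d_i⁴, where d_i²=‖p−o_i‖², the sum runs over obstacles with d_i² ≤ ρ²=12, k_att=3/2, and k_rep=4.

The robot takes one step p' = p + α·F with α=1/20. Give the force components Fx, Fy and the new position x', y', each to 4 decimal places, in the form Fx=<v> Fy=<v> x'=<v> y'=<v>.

Fx=1.6200 Fy=-1.4600 x'=2.0810 y'=-6.0730

F_att = 3/2·(g−p) = 3/2·(1,-1) = (1.5000,-1.5000)
o1: d²=250 > ρ²=12 → inactive
o2: d²=85 > ρ²=12 → inactive
o3: d²=125 > ρ²=12 → inactive
o4: d²=10 ≤ ρ²=12; F_rep = 4·(3,1)/10² = (0.1200,0.0400)
F = F_att + ΣF_rep = (1.6200,-1.4600)
p' = p + 1/20·F = (2.0810,-6.0730)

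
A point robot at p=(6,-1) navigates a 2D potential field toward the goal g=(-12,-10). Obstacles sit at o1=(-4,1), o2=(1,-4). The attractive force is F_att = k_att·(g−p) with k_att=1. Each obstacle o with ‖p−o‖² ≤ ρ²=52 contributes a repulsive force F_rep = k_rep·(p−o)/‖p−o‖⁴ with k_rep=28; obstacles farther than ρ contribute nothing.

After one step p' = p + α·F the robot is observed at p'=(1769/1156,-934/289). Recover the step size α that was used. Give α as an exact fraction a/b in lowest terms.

α = 1/4

F_att = 1·(g−p) = 1·(-18,-9) = (-18.0000,-9.0000)
o1: d²=104 > ρ²=52 → inactive
o2: d²=34 ≤ ρ²=52; F_rep = 28·(5,3)/34² = (0.1211,0.0727)
F = F_att + ΣF_rep = (-17.8789,-8.9273)
Δp = p'−p = (-4.4697,-2.2318); α = Δx/Fx = (-5167/1156) / (-5167/289) = 1/4
check: Δy/Fy = (-645/289) / (-2580/289) = 1/4 ✓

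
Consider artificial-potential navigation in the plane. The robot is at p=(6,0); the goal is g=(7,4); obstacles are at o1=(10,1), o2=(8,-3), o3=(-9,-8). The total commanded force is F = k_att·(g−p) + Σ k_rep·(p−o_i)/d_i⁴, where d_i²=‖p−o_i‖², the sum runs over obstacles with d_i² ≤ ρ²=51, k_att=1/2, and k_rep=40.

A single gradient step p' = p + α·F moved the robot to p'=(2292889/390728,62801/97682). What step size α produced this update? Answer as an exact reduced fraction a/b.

α = 1/4

F_att = 1/2·(g−p) = 1/2·(1,4) = (0.5000,2.0000)
o1: d²=17 ≤ ρ²=51; F_rep = 40·(-4,-1)/17² = (-0.5536,-0.1384)
o2: d²=13 ≤ ρ²=51; F_rep = 40·(-2,3)/13² = (-0.4734,0.7101)
o3: d²=289 > ρ²=51 → inactive
F = F_att + ΣF_rep = (-0.5270,2.5717)
Δp = p'−p = (-0.1318,0.6429); α = Δx/Fx = (-51479/390728) / (-51479/97682) = 1/4
check: Δy/Fy = (62801/97682) / (125602/48841) = 1/4 ✓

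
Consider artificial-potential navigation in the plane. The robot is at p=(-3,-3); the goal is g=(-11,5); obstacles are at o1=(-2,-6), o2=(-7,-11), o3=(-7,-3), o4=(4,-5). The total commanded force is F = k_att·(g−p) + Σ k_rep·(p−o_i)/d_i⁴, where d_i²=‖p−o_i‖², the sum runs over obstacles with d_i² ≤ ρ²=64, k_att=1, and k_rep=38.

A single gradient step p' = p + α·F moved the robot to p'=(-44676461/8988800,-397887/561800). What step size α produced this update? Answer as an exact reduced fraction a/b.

F_att = 1·(g−p) = 1·(-8,8) = (-8.0000,8.0000)
o1: d²=10 ≤ ρ²=64; F_rep = 38·(-1,3)/10² = (-0.3800,1.1400)
o2: d²=80 > ρ²=64 → inactive
o3: d²=16 ≤ ρ²=64; F_rep = 38·(4,0)/16² = (0.5938,0.0000)
o4: d²=53 ≤ ρ²=64; F_rep = 38·(-7,2)/53² = (-0.0947,0.0271)
F = F_att + ΣF_rep = (-7.8809,9.1671)
Δp = p'−p = (-1.9702,2.2918); α = Δx/Fx = (-17710061/8988800) / (-17710061/2247200) = 1/4
check: Δy/Fy = (1287513/561800) / (1287513/140450) = 1/4 ✓

α = 1/4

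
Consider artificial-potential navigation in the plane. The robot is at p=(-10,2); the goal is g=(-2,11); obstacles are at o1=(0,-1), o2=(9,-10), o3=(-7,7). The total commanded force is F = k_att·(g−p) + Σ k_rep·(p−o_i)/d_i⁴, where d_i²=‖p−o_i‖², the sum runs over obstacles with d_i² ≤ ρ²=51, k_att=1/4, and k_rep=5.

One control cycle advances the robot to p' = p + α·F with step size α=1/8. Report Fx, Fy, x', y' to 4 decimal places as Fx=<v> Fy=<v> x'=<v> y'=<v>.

F_att = 1/4·(g−p) = 1/4·(8,9) = (2.0000,2.2500)
o1: d²=109 > ρ²=51 → inactive
o2: d²=505 > ρ²=51 → inactive
o3: d²=34 ≤ ρ²=51; F_rep = 5·(-3,-5)/34² = (-0.0130,-0.0216)
F = F_att + ΣF_rep = (1.9870,2.2284)
p' = p + 1/8·F = (-9.7516,2.2785)

Fx=1.9870 Fy=2.2284 x'=-9.7516 y'=2.2785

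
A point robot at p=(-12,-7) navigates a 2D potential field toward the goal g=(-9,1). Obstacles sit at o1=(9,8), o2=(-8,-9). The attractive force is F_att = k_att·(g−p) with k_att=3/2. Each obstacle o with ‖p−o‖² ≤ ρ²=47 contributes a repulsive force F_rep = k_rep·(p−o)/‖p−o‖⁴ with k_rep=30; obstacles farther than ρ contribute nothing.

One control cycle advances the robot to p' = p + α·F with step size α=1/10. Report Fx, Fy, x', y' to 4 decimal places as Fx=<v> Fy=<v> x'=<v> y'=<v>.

F_att = 3/2·(g−p) = 3/2·(3,8) = (4.5000,12.0000)
o1: d²=666 > ρ²=47 → inactive
o2: d²=20 ≤ ρ²=47; F_rep = 30·(-4,2)/20² = (-0.3000,0.1500)
F = F_att + ΣF_rep = (4.2000,12.1500)
p' = p + 1/10·F = (-11.5800,-5.7850)

Fx=4.2000 Fy=12.1500 x'=-11.5800 y'=-5.7850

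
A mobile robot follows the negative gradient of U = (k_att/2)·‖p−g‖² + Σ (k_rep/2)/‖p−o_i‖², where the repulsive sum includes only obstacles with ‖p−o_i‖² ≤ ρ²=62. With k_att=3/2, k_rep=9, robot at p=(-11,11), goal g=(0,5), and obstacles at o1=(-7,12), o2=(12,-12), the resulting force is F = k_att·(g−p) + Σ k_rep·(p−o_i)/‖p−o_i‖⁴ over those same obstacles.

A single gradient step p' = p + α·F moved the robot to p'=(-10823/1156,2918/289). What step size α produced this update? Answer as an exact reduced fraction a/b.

F_att = 3/2·(g−p) = 3/2·(11,-6) = (16.5000,-9.0000)
o1: d²=17 ≤ ρ²=62; F_rep = 9·(-4,-1)/17² = (-0.1246,-0.0311)
o2: d²=1058 > ρ²=62 → inactive
F = F_att + ΣF_rep = (16.3754,-9.0311)
Δp = p'−p = (1.6375,-0.9031); α = Δx/Fx = (1893/1156) / (9465/578) = 1/10
check: Δy/Fy = (-261/289) / (-2610/289) = 1/10 ✓

α = 1/10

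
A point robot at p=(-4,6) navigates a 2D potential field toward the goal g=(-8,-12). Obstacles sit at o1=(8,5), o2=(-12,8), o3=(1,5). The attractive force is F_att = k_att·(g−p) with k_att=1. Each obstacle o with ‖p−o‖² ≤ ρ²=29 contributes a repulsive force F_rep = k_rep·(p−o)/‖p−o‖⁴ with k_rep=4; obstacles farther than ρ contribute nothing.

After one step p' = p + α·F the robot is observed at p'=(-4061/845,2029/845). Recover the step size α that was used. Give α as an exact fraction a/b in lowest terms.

F_att = 1·(g−p) = 1·(-4,-18) = (-4.0000,-18.0000)
o1: d²=145 > ρ²=29 → inactive
o2: d²=68 > ρ²=29 → inactive
o3: d²=26 ≤ ρ²=29; F_rep = 4·(-5,1)/26² = (-0.0296,0.0059)
F = F_att + ΣF_rep = (-4.0296,-17.9941)
Δp = p'−p = (-0.8059,-3.5988); α = Δx/Fx = (-681/845) / (-681/169) = 1/5
check: Δy/Fy = (-3041/845) / (-3041/169) = 1/5 ✓

α = 1/5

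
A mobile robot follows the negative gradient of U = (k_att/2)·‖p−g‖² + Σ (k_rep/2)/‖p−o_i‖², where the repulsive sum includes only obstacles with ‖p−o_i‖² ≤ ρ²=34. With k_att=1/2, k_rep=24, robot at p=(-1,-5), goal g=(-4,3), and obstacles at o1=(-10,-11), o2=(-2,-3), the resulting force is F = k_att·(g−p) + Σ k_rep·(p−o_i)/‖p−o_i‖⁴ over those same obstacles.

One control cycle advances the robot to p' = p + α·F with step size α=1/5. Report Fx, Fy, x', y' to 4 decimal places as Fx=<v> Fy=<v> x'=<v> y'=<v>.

F_att = 1/2·(g−p) = 1/2·(-3,8) = (-1.5000,4.0000)
o1: d²=117 > ρ²=34 → inactive
o2: d²=5 ≤ ρ²=34; F_rep = 24·(1,-2)/5² = (0.9600,-1.9200)
F = F_att + ΣF_rep = (-0.5400,2.0800)
p' = p + 1/5·F = (-1.1080,-4.5840)

Fx=-0.5400 Fy=2.0800 x'=-1.1080 y'=-4.5840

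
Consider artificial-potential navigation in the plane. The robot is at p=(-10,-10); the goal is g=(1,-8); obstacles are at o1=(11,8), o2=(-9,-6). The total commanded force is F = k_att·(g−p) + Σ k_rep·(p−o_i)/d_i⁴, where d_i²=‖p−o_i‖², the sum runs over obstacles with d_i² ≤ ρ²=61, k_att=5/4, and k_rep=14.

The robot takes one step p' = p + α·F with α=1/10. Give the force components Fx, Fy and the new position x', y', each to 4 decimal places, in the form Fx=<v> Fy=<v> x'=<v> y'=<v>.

Fx=13.7016 Fy=2.3062 x'=-8.6298 y'=-9.7694

F_att = 5/4·(g−p) = 5/4·(11,2) = (13.7500,2.5000)
o1: d²=765 > ρ²=61 → inactive
o2: d²=17 ≤ ρ²=61; F_rep = 14·(-1,-4)/17² = (-0.0484,-0.1938)
F = F_att + ΣF_rep = (13.7016,2.3062)
p' = p + 1/10·F = (-8.6298,-9.7694)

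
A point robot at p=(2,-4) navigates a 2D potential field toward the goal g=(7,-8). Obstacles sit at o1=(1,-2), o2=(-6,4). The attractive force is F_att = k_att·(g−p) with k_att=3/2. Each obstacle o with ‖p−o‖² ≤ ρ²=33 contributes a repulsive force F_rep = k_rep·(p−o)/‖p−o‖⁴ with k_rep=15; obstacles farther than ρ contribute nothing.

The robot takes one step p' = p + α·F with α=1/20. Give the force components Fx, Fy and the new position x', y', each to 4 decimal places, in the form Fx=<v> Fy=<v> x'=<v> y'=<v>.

Fx=8.1000 Fy=-7.2000 x'=2.4050 y'=-4.3600

F_att = 3/2·(g−p) = 3/2·(5,-4) = (7.5000,-6.0000)
o1: d²=5 ≤ ρ²=33; F_rep = 15·(1,-2)/5² = (0.6000,-1.2000)
o2: d²=128 > ρ²=33 → inactive
F = F_att + ΣF_rep = (8.1000,-7.2000)
p' = p + 1/20·F = (2.4050,-4.3600)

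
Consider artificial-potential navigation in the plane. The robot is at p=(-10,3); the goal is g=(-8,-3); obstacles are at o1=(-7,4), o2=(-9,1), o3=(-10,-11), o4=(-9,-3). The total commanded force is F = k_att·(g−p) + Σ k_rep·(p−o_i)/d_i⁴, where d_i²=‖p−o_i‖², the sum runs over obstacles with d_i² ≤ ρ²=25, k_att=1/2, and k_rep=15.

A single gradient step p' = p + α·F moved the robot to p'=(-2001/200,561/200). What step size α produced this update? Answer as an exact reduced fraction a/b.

F_att = 1/2·(g−p) = 1/2·(2,-6) = (1.0000,-3.0000)
o1: d²=10 ≤ ρ²=25; F_rep = 15·(-3,-1)/10² = (-0.4500,-0.1500)
o2: d²=5 ≤ ρ²=25; F_rep = 15·(-1,2)/5² = (-0.6000,1.2000)
o3: d²=196 > ρ²=25 → inactive
o4: d²=37 > ρ²=25 → inactive
F = F_att + ΣF_rep = (-0.0500,-1.9500)
Δp = p'−p = (-0.0050,-0.1950); α = Δx/Fx = (-1/200) / (-1/20) = 1/10
check: Δy/Fy = (-39/200) / (-39/20) = 1/10 ✓

α = 1/10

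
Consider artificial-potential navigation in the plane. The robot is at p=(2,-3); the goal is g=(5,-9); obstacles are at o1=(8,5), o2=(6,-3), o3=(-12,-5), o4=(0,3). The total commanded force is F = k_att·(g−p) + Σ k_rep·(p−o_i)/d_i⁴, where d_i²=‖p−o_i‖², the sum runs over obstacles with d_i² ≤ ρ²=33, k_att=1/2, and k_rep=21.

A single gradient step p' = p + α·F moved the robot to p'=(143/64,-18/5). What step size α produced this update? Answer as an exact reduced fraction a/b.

α = 1/5

F_att = 1/2·(g−p) = 1/2·(3,-6) = (1.5000,-3.0000)
o1: d²=100 > ρ²=33 → inactive
o2: d²=16 ≤ ρ²=33; F_rep = 21·(-4,0)/16² = (-0.3281,0.0000)
o3: d²=200 > ρ²=33 → inactive
o4: d²=40 > ρ²=33 → inactive
F = F_att + ΣF_rep = (1.1719,-3.0000)
Δp = p'−p = (0.2344,-0.6000); α = Δx/Fx = (15/64) / (75/64) = 1/5
check: Δy/Fy = (-3/5) / (-3) = 1/5 ✓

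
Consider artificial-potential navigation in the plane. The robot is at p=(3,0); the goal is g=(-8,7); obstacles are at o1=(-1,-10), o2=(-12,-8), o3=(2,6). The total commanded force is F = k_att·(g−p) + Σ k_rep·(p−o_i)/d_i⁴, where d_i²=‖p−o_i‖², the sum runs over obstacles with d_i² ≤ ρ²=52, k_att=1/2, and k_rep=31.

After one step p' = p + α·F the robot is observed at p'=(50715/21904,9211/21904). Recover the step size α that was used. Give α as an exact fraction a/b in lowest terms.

F_att = 1/2·(g−p) = 1/2·(-11,7) = (-5.5000,3.5000)
o1: d²=116 > ρ²=52 → inactive
o2: d²=289 > ρ²=52 → inactive
o3: d²=37 ≤ ρ²=52; F_rep = 31·(1,-6)/37² = (0.0226,-0.1359)
F = F_att + ΣF_rep = (-5.4774,3.3641)
Δp = p'−p = (-0.6847,0.4205); α = Δx/Fx = (-14997/21904) / (-14997/2738) = 1/8
check: Δy/Fy = (9211/21904) / (9211/2738) = 1/8 ✓

α = 1/8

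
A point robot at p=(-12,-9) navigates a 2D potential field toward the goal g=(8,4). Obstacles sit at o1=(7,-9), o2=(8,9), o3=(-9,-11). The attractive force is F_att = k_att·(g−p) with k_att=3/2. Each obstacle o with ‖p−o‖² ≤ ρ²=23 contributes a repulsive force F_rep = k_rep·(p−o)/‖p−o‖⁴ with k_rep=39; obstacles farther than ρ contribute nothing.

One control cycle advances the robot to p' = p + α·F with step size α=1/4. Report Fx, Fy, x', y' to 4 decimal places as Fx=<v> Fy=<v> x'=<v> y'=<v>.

Fx=29.3077 Fy=19.9615 x'=-4.6731 y'=-4.0096

F_att = 3/2·(g−p) = 3/2·(20,13) = (30.0000,19.5000)
o1: d²=361 > ρ²=23 → inactive
o2: d²=724 > ρ²=23 → inactive
o3: d²=13 ≤ ρ²=23; F_rep = 39·(-3,2)/13² = (-0.6923,0.4615)
F = F_att + ΣF_rep = (29.3077,19.9615)
p' = p + 1/4·F = (-4.6731,-4.0096)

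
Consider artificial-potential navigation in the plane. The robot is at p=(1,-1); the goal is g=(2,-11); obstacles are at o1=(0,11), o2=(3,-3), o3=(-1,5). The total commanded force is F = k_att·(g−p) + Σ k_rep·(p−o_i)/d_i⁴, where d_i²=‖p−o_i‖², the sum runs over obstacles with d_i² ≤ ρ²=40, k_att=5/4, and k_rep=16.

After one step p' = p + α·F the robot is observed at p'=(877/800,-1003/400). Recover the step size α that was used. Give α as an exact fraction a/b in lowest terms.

F_att = 5/4·(g−p) = 5/4·(1,-10) = (1.2500,-12.5000)
o1: d²=145 > ρ²=40 → inactive
o2: d²=8 ≤ ρ²=40; F_rep = 16·(-2,2)/8² = (-0.5000,0.5000)
o3: d²=40 ≤ ρ²=40; F_rep = 16·(2,-6)/40² = (0.0200,-0.0600)
F = F_att + ΣF_rep = (0.7700,-12.0600)
Δp = p'−p = (0.0963,-1.5075); α = Δx/Fx = (77/800) / (77/100) = 1/8
check: Δy/Fy = (-603/400) / (-603/50) = 1/8 ✓

α = 1/8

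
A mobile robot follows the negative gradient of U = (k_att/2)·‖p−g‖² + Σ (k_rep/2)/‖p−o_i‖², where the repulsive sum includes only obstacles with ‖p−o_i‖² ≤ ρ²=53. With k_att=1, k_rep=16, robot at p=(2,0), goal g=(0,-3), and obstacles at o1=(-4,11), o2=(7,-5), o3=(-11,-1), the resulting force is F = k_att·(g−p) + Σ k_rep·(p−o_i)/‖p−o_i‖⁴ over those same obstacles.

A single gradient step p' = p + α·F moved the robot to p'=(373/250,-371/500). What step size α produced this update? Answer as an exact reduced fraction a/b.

α = 1/4

F_att = 1·(g−p) = 1·(-2,-3) = (-2.0000,-3.0000)
o1: d²=157 > ρ²=53 → inactive
o2: d²=50 ≤ ρ²=53; F_rep = 16·(-5,5)/50² = (-0.0320,0.0320)
o3: d²=170 > ρ²=53 → inactive
F = F_att + ΣF_rep = (-2.0320,-2.9680)
Δp = p'−p = (-0.5080,-0.7420); α = Δx/Fx = (-127/250) / (-254/125) = 1/4
check: Δy/Fy = (-371/500) / (-371/125) = 1/4 ✓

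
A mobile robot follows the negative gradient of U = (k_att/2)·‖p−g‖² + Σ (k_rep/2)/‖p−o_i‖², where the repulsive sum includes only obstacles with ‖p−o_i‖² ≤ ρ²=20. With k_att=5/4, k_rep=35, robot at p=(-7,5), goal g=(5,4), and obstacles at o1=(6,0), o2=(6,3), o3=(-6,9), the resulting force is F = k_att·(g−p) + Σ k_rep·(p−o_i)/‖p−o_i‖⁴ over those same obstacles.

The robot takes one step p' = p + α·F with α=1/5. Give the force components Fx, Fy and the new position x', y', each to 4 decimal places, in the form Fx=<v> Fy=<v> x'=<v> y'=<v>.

Fx=14.8789 Fy=-1.7344 x'=-4.0242 y'=4.6531

F_att = 5/4·(g−p) = 5/4·(12,-1) = (15.0000,-1.2500)
o1: d²=194 > ρ²=20 → inactive
o2: d²=173 > ρ²=20 → inactive
o3: d²=17 ≤ ρ²=20; F_rep = 35·(-1,-4)/17² = (-0.1211,-0.4844)
F = F_att + ΣF_rep = (14.8789,-1.7344)
p' = p + 1/5·F = (-4.0242,4.6531)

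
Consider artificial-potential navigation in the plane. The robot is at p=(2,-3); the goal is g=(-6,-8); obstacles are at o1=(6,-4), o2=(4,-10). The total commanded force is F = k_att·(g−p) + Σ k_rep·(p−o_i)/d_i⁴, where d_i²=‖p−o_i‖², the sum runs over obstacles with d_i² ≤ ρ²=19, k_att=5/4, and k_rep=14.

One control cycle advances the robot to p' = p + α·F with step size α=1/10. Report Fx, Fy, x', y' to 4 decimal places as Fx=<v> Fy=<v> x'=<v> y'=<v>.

F_att = 5/4·(g−p) = 5/4·(-8,-5) = (-10.0000,-6.2500)
o1: d²=17 ≤ ρ²=19; F_rep = 14·(-4,1)/17² = (-0.1938,0.0484)
o2: d²=53 > ρ²=19 → inactive
F = F_att + ΣF_rep = (-10.1938,-6.2016)
p' = p + 1/10·F = (0.9806,-3.6202)

Fx=-10.1938 Fy=-6.2016 x'=0.9806 y'=-3.6202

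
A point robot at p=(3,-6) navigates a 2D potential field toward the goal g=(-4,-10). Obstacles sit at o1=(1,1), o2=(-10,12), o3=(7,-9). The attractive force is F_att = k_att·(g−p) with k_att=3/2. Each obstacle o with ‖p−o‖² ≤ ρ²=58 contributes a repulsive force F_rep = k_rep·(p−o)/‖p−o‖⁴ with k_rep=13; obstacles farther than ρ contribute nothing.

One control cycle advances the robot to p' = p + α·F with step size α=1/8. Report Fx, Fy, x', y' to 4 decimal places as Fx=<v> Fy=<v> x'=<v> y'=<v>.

Fx=-10.5739 Fy=-5.9700 x'=1.6783 y'=-6.7462

F_att = 3/2·(g−p) = 3/2·(-7,-4) = (-10.5000,-6.0000)
o1: d²=53 ≤ ρ²=58; F_rep = 13·(2,-7)/53² = (0.0093,-0.0324)
o2: d²=493 > ρ²=58 → inactive
o3: d²=25 ≤ ρ²=58; F_rep = 13·(-4,3)/25² = (-0.0832,0.0624)
F = F_att + ΣF_rep = (-10.5739,-5.9700)
p' = p + 1/8·F = (1.6783,-6.7462)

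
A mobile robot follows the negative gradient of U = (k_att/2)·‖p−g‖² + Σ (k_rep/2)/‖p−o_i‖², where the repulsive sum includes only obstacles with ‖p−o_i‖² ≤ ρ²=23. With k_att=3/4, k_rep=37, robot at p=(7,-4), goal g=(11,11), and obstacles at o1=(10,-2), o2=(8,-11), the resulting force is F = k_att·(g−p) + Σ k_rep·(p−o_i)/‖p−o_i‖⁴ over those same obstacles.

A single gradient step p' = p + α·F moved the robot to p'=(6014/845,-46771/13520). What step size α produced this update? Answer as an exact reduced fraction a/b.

F_att = 3/4·(g−p) = 3/4·(4,15) = (3.0000,11.2500)
o1: d²=13 ≤ ρ²=23; F_rep = 37·(-3,-2)/13² = (-0.6568,-0.4379)
o2: d²=50 > ρ²=23 → inactive
F = F_att + ΣF_rep = (2.3432,10.8121)
Δp = p'−p = (0.1172,0.5406); α = Δx/Fx = (99/845) / (396/169) = 1/20
check: Δy/Fy = (7309/13520) / (7309/676) = 1/20 ✓

α = 1/20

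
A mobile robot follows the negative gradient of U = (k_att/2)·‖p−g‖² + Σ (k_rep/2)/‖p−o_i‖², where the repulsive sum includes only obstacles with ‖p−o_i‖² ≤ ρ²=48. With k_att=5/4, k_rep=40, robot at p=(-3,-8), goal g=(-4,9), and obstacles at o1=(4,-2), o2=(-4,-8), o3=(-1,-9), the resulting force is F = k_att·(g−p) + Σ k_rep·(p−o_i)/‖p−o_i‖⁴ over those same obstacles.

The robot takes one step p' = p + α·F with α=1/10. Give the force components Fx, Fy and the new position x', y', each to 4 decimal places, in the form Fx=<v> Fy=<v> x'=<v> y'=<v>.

Fx=35.5500 Fy=22.8500 x'=0.5550 y'=-5.7150

F_att = 5/4·(g−p) = 5/4·(-1,17) = (-1.2500,21.2500)
o1: d²=85 > ρ²=48 → inactive
o2: d²=1 ≤ ρ²=48; F_rep = 40·(1,0)/1² = (40.0000,0.0000)
o3: d²=5 ≤ ρ²=48; F_rep = 40·(-2,1)/5² = (-3.2000,1.6000)
F = F_att + ΣF_rep = (35.5500,22.8500)
p' = p + 1/10·F = (0.5550,-5.7150)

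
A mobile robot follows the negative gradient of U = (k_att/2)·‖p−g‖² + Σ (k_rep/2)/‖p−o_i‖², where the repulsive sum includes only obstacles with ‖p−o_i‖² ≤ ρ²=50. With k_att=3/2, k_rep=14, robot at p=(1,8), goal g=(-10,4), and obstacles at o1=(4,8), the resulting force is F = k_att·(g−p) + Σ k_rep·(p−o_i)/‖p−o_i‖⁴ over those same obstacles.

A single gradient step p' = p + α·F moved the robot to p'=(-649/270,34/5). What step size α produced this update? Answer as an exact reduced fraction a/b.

α = 1/5

F_att = 3/2·(g−p) = 3/2·(-11,-4) = (-16.5000,-6.0000)
o1: d²=9 ≤ ρ²=50; F_rep = 14·(-3,0)/9² = (-0.5185,0.0000)
F = F_att + ΣF_rep = (-17.0185,-6.0000)
Δp = p'−p = (-3.4037,-1.2000); α = Δx/Fx = (-919/270) / (-919/54) = 1/5
check: Δy/Fy = (-6/5) / (-6) = 1/5 ✓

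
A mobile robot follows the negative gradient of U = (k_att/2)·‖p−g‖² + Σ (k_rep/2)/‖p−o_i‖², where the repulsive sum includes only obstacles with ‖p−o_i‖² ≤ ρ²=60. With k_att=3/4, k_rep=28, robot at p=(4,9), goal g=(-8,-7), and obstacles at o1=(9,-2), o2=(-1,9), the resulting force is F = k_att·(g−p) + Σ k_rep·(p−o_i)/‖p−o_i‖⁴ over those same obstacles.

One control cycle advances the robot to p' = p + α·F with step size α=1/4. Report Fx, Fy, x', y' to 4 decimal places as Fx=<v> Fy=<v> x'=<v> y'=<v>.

Fx=-8.7760 Fy=-12.0000 x'=1.8060 y'=6.0000

F_att = 3/4·(g−p) = 3/4·(-12,-16) = (-9.0000,-12.0000)
o1: d²=146 > ρ²=60 → inactive
o2: d²=25 ≤ ρ²=60; F_rep = 28·(5,0)/25² = (0.2240,0.0000)
F = F_att + ΣF_rep = (-8.7760,-12.0000)
p' = p + 1/4·F = (1.8060,6.0000)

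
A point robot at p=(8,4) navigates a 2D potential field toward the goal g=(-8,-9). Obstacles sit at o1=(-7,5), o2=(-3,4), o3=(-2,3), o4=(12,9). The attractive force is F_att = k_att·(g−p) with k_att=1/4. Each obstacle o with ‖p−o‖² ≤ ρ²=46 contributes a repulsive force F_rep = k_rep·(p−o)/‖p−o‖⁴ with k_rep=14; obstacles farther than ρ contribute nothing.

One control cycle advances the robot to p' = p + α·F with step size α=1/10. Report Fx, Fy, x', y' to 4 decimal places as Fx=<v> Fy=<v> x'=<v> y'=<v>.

F_att = 1/4·(g−p) = 1/4·(-16,-13) = (-4.0000,-3.2500)
o1: d²=226 > ρ²=46 → inactive
o2: d²=121 > ρ²=46 → inactive
o3: d²=101 > ρ²=46 → inactive
o4: d²=41 ≤ ρ²=46; F_rep = 14·(-4,-5)/41² = (-0.0333,-0.0416)
F = F_att + ΣF_rep = (-4.0333,-3.2916)
p' = p + 1/10·F = (7.5967,3.6708)

Fx=-4.0333 Fy=-3.2916 x'=7.5967 y'=3.6708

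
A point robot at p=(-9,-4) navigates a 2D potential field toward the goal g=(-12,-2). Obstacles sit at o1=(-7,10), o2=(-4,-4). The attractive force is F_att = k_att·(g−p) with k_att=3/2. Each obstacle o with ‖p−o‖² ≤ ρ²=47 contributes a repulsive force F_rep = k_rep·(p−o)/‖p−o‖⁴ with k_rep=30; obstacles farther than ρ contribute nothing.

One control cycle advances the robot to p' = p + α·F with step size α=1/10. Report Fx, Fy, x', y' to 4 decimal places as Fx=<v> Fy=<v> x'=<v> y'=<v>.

F_att = 3/2·(g−p) = 3/2·(-3,2) = (-4.5000,3.0000)
o1: d²=200 > ρ²=47 → inactive
o2: d²=25 ≤ ρ²=47; F_rep = 30·(-5,0)/25² = (-0.2400,0.0000)
F = F_att + ΣF_rep = (-4.7400,3.0000)
p' = p + 1/10·F = (-9.4740,-3.7000)

Fx=-4.7400 Fy=3.0000 x'=-9.4740 y'=-3.7000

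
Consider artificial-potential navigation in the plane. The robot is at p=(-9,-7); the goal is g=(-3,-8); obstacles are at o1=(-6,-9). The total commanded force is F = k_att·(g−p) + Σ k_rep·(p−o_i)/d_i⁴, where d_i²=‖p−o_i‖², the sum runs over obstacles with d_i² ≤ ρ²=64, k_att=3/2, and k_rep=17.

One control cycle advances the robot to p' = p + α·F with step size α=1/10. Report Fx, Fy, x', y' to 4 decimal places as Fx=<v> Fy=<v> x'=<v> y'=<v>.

F_att = 3/2·(g−p) = 3/2·(6,-1) = (9.0000,-1.5000)
o1: d²=13 ≤ ρ²=64; F_rep = 17·(-3,2)/13² = (-0.3018,0.2012)
F = F_att + ΣF_rep = (8.6982,-1.2988)
p' = p + 1/10·F = (-8.1302,-7.1299)

Fx=8.6982 Fy=-1.2988 x'=-8.1302 y'=-7.1299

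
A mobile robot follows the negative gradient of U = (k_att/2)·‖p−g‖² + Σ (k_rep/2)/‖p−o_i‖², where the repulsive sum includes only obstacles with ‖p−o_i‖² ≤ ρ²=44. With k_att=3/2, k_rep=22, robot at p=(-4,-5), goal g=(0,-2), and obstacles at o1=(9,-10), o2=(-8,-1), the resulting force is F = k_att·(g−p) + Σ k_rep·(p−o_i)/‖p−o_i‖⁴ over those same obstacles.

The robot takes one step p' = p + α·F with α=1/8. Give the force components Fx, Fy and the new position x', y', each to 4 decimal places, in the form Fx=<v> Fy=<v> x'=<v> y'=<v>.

F_att = 3/2·(g−p) = 3/2·(4,3) = (6.0000,4.5000)
o1: d²=194 > ρ²=44 → inactive
o2: d²=32 ≤ ρ²=44; F_rep = 22·(4,-4)/32² = (0.0859,-0.0859)
F = F_att + ΣF_rep = (6.0859,4.4141)
p' = p + 1/8·F = (-3.2393,-4.4482)

Fx=6.0859 Fy=4.4141 x'=-3.2393 y'=-4.4482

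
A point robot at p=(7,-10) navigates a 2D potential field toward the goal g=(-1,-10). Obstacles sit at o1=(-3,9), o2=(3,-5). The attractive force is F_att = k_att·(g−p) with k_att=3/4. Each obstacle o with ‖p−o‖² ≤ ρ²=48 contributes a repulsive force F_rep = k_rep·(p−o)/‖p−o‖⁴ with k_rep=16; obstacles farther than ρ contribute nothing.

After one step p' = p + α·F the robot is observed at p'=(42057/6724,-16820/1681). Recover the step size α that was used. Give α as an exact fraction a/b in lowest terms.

α = 1/8

F_att = 3/4·(g−p) = 3/4·(-8,0) = (-6.0000,0.0000)
o1: d²=461 > ρ²=48 → inactive
o2: d²=41 ≤ ρ²=48; F_rep = 16·(4,-5)/41² = (0.0381,-0.0476)
F = F_att + ΣF_rep = (-5.9619,-0.0476)
Δp = p'−p = (-0.7452,-0.0059); α = Δx/Fx = (-5011/6724) / (-10022/1681) = 1/8
check: Δy/Fy = (-10/1681) / (-80/1681) = 1/8 ✓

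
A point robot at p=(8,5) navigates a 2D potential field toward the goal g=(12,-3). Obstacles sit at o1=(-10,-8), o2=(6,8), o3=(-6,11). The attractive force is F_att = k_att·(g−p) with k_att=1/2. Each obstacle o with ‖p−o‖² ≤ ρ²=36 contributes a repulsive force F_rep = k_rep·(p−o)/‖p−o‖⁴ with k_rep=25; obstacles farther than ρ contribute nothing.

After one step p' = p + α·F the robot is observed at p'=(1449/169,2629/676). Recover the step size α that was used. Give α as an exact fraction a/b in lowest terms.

F_att = 1/2·(g−p) = 1/2·(4,-8) = (2.0000,-4.0000)
o1: d²=493 > ρ²=36 → inactive
o2: d²=13 ≤ ρ²=36; F_rep = 25·(2,-3)/13² = (0.2959,-0.4438)
o3: d²=232 > ρ²=36 → inactive
F = F_att + ΣF_rep = (2.2959,-4.4438)
Δp = p'−p = (0.5740,-1.1109); α = Δx/Fx = (97/169) / (388/169) = 1/4
check: Δy/Fy = (-751/676) / (-751/169) = 1/4 ✓

α = 1/4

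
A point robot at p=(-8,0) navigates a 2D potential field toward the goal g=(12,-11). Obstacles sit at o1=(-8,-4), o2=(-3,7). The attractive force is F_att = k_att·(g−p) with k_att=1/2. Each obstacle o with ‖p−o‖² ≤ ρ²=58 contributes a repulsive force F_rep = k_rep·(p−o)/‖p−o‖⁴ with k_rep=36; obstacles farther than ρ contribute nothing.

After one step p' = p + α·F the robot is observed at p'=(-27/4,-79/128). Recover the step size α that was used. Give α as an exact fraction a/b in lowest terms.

F_att = 1/2·(g−p) = 1/2·(20,-11) = (10.0000,-5.5000)
o1: d²=16 ≤ ρ²=58; F_rep = 36·(0,4)/16² = (0.0000,0.5625)
o2: d²=74 > ρ²=58 → inactive
F = F_att + ΣF_rep = (10.0000,-4.9375)
Δp = p'−p = (1.2500,-0.6172); α = Δx/Fx = (5/4) / (10) = 1/8
check: Δy/Fy = (-79/128) / (-79/16) = 1/8 ✓

α = 1/8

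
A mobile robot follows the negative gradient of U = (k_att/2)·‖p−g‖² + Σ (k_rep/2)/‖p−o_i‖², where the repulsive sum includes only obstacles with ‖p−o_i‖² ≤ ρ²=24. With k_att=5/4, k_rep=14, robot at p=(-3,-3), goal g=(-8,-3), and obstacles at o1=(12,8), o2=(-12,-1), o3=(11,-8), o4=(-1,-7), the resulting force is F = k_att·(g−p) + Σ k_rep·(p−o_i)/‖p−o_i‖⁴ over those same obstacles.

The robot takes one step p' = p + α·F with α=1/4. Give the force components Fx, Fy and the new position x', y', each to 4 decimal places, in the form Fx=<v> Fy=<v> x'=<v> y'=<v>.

Fx=-6.3200 Fy=0.1400 x'=-4.5800 y'=-2.9650

F_att = 5/4·(g−p) = 5/4·(-5,0) = (-6.2500,0.0000)
o1: d²=346 > ρ²=24 → inactive
o2: d²=85 > ρ²=24 → inactive
o3: d²=221 > ρ²=24 → inactive
o4: d²=20 ≤ ρ²=24; F_rep = 14·(-2,4)/20² = (-0.0700,0.1400)
F = F_att + ΣF_rep = (-6.3200,0.1400)
p' = p + 1/4·F = (-4.5800,-2.9650)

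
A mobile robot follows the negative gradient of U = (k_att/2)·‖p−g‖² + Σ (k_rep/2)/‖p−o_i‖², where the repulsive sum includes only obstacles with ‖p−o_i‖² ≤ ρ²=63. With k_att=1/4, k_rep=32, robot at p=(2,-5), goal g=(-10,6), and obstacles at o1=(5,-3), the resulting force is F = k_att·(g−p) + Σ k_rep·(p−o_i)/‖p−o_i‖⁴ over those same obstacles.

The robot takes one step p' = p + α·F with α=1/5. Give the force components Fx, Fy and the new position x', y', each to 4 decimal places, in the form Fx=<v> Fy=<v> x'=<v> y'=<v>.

Fx=-3.5680 Fy=2.3713 x'=1.2864 y'=-4.5257

F_att = 1/4·(g−p) = 1/4·(-12,11) = (-3.0000,2.7500)
o1: d²=13 ≤ ρ²=63; F_rep = 32·(-3,-2)/13² = (-0.5680,-0.3787)
F = F_att + ΣF_rep = (-3.5680,2.3713)
p' = p + 1/5·F = (1.2864,-4.5257)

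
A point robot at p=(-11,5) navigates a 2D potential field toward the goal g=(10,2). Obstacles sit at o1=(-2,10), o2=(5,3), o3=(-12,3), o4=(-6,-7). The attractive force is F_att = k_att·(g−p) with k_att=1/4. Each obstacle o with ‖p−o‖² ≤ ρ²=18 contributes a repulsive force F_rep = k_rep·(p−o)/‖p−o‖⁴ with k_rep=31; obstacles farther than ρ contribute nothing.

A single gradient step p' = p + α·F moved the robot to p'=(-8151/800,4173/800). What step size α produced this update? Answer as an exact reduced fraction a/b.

F_att = 1/4·(g−p) = 1/4·(21,-3) = (5.2500,-0.7500)
o1: d²=106 > ρ²=18 → inactive
o2: d²=260 > ρ²=18 → inactive
o3: d²=5 ≤ ρ²=18; F_rep = 31·(1,2)/5² = (1.2400,2.4800)
o4: d²=169 > ρ²=18 → inactive
F = F_att + ΣF_rep = (6.4900,1.7300)
Δp = p'−p = (0.8113,0.2162); α = Δx/Fx = (649/800) / (649/100) = 1/8
check: Δy/Fy = (173/800) / (173/100) = 1/8 ✓

α = 1/8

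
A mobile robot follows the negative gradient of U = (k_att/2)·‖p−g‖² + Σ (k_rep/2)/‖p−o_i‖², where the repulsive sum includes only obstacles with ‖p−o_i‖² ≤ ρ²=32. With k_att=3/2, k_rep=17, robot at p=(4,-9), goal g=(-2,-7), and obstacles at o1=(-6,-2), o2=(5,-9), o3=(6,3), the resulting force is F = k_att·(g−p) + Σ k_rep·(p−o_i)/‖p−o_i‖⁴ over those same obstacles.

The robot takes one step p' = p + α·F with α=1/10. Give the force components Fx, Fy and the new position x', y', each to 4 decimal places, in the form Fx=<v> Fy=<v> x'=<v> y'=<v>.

Fx=-26.0000 Fy=3.0000 x'=1.4000 y'=-8.7000

F_att = 3/2·(g−p) = 3/2·(-6,2) = (-9.0000,3.0000)
o1: d²=149 > ρ²=32 → inactive
o2: d²=1 ≤ ρ²=32; F_rep = 17·(-1,0)/1² = (-17.0000,0.0000)
o3: d²=148 > ρ²=32 → inactive
F = F_att + ΣF_rep = (-26.0000,3.0000)
p' = p + 1/10·F = (1.4000,-8.7000)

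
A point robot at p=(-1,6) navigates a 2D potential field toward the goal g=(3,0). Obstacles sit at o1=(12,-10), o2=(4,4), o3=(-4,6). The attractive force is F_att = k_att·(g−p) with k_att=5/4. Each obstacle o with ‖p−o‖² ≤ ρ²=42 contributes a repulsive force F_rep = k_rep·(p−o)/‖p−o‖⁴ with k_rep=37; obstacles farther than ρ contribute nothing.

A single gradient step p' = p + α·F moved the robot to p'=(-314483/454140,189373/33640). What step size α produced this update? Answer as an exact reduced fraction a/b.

α = 1/20

F_att = 5/4·(g−p) = 5/4·(4,-6) = (5.0000,-7.5000)
o1: d²=425 > ρ²=42 → inactive
o2: d²=29 ≤ ρ²=42; F_rep = 37·(-5,2)/29² = (-0.2200,0.0880)
o3: d²=9 ≤ ρ²=42; F_rep = 37·(3,0)/9² = (1.3704,0.0000)
F = F_att + ΣF_rep = (6.1504,-7.4120)
Δp = p'−p = (0.3075,-0.3706); α = Δx/Fx = (139657/454140) / (139657/22707) = 1/20
check: Δy/Fy = (-12467/33640) / (-12467/1682) = 1/20 ✓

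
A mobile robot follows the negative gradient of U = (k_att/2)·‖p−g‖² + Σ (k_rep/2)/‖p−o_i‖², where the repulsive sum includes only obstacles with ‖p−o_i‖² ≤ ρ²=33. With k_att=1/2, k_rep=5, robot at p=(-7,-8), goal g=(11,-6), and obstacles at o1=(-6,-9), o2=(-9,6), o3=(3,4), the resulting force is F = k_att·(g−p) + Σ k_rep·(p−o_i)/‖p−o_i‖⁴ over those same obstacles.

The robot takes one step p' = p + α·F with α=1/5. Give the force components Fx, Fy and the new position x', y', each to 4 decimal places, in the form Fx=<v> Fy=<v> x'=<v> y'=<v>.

Fx=7.7500 Fy=2.2500 x'=-5.4500 y'=-7.5500

F_att = 1/2·(g−p) = 1/2·(18,2) = (9.0000,1.0000)
o1: d²=2 ≤ ρ²=33; F_rep = 5·(-1,1)/2² = (-1.2500,1.2500)
o2: d²=200 > ρ²=33 → inactive
o3: d²=244 > ρ²=33 → inactive
F = F_att + ΣF_rep = (7.7500,2.2500)
p' = p + 1/5·F = (-5.4500,-7.5500)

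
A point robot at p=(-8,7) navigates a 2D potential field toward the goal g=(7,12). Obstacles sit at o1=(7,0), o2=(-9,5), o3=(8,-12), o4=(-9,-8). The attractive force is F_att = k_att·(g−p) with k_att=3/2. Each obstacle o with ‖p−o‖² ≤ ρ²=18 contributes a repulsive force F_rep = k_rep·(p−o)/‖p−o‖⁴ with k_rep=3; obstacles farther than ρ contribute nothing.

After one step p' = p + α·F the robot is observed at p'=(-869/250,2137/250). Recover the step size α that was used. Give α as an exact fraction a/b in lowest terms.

α = 1/5

F_att = 3/2·(g−p) = 3/2·(15,5) = (22.5000,7.5000)
o1: d²=274 > ρ²=18 → inactive
o2: d²=5 ≤ ρ²=18; F_rep = 3·(1,2)/5² = (0.1200,0.2400)
o3: d²=617 > ρ²=18 → inactive
o4: d²=226 > ρ²=18 → inactive
F = F_att + ΣF_rep = (22.6200,7.7400)
Δp = p'−p = (4.5240,1.5480); α = Δx/Fx = (1131/250) / (1131/50) = 1/5
check: Δy/Fy = (387/250) / (387/50) = 1/5 ✓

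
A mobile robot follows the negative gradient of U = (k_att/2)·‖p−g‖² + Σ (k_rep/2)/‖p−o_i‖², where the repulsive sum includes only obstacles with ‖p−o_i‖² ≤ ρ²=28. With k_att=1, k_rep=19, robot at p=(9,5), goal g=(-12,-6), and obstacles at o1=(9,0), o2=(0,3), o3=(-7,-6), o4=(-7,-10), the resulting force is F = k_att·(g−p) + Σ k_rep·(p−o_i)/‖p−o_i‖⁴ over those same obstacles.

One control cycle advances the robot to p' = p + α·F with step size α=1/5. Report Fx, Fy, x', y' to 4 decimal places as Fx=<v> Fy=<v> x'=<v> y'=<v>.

Fx=-21.0000 Fy=-10.8480 x'=4.8000 y'=2.8304

F_att = 1·(g−p) = 1·(-21,-11) = (-21.0000,-11.0000)
o1: d²=25 ≤ ρ²=28; F_rep = 19·(0,5)/25² = (0.0000,0.1520)
o2: d²=85 > ρ²=28 → inactive
o3: d²=377 > ρ²=28 → inactive
o4: d²=481 > ρ²=28 → inactive
F = F_att + ΣF_rep = (-21.0000,-10.8480)
p' = p + 1/5·F = (4.8000,2.8304)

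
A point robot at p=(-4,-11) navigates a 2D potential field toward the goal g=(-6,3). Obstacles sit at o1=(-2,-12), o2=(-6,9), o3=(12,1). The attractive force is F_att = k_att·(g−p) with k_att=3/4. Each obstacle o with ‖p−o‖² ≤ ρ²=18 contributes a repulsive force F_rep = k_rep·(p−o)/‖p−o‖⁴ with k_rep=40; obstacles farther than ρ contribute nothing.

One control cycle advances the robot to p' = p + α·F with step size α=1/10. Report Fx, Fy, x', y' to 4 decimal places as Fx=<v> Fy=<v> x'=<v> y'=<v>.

Fx=-4.7000 Fy=12.1000 x'=-4.4700 y'=-9.7900

F_att = 3/4·(g−p) = 3/4·(-2,14) = (-1.5000,10.5000)
o1: d²=5 ≤ ρ²=18; F_rep = 40·(-2,1)/5² = (-3.2000,1.6000)
o2: d²=404 > ρ²=18 → inactive
o3: d²=400 > ρ²=18 → inactive
F = F_att + ΣF_rep = (-4.7000,12.1000)
p' = p + 1/10·F = (-4.4700,-9.7900)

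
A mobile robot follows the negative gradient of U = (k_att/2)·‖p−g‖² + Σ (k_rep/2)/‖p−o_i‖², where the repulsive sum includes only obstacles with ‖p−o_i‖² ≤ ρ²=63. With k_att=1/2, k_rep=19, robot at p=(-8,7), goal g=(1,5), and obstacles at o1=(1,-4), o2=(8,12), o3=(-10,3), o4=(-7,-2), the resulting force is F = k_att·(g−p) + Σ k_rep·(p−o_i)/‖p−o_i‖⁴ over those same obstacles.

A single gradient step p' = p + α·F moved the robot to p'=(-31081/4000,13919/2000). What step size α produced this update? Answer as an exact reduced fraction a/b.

α = 1/20

F_att = 1/2·(g−p) = 1/2·(9,-2) = (4.5000,-1.0000)
o1: d²=202 > ρ²=63 → inactive
o2: d²=281 > ρ²=63 → inactive
o3: d²=20 ≤ ρ²=63; F_rep = 19·(2,4)/20² = (0.0950,0.1900)
o4: d²=82 > ρ²=63 → inactive
F = F_att + ΣF_rep = (4.5950,-0.8100)
Δp = p'−p = (0.2298,-0.0405); α = Δx/Fx = (919/4000) / (919/200) = 1/20
check: Δy/Fy = (-81/2000) / (-81/100) = 1/20 ✓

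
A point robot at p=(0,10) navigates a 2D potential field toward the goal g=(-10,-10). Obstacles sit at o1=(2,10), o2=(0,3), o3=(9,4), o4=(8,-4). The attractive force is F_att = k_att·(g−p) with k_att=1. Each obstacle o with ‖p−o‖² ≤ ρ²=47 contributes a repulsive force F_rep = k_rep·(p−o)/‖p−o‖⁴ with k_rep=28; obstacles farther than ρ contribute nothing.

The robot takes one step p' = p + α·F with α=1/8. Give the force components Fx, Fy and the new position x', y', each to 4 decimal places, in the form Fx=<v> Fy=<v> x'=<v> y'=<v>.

Fx=-13.5000 Fy=-20.0000 x'=-1.6875 y'=7.5000

F_att = 1·(g−p) = 1·(-10,-20) = (-10.0000,-20.0000)
o1: d²=4 ≤ ρ²=47; F_rep = 28·(-2,0)/4² = (-3.5000,0.0000)
o2: d²=49 > ρ²=47 → inactive
o3: d²=117 > ρ²=47 → inactive
o4: d²=260 > ρ²=47 → inactive
F = F_att + ΣF_rep = (-13.5000,-20.0000)
p' = p + 1/8·F = (-1.6875,7.5000)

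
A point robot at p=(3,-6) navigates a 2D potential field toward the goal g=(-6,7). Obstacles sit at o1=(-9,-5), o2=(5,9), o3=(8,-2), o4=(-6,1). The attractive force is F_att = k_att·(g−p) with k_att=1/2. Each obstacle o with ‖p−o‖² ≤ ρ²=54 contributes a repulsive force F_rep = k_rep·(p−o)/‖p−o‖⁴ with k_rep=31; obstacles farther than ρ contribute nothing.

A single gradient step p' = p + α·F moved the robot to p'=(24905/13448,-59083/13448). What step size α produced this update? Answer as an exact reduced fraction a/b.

α = 1/4

F_att = 1/2·(g−p) = 1/2·(-9,13) = (-4.5000,6.5000)
o1: d²=145 > ρ²=54 → inactive
o2: d²=229 > ρ²=54 → inactive
o3: d²=41 ≤ ρ²=54; F_rep = 31·(-5,-4)/41² = (-0.0922,-0.0738)
o4: d²=130 > ρ²=54 → inactive
F = F_att + ΣF_rep = (-4.5922,6.4262)
Δp = p'−p = (-1.1481,1.6066); α = Δx/Fx = (-15439/13448) / (-15439/3362) = 1/4
check: Δy/Fy = (21605/13448) / (21605/3362) = 1/4 ✓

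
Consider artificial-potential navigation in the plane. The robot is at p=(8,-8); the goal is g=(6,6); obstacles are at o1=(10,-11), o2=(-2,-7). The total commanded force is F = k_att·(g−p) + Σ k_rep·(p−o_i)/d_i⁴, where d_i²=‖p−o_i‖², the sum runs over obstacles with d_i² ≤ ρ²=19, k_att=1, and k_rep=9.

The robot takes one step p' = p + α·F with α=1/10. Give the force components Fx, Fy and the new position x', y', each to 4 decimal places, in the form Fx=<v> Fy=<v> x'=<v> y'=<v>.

F_att = 1·(g−p) = 1·(-2,14) = (-2.0000,14.0000)
o1: d²=13 ≤ ρ²=19; F_rep = 9·(-2,3)/13² = (-0.1065,0.1598)
o2: d²=101 > ρ²=19 → inactive
F = F_att + ΣF_rep = (-2.1065,14.1598)
p' = p + 1/10·F = (7.7893,-6.5840)

Fx=-2.1065 Fy=14.1598 x'=7.7893 y'=-6.5840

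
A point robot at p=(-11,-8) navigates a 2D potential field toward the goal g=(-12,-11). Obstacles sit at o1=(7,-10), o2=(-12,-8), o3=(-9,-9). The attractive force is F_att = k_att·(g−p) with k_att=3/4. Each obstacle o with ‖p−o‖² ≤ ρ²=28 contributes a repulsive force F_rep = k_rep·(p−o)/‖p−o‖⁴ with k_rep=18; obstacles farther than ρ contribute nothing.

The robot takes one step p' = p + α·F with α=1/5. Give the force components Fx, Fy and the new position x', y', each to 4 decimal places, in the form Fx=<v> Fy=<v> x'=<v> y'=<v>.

F_att = 3/4·(g−p) = 3/4·(-1,-3) = (-0.7500,-2.2500)
o1: d²=328 > ρ²=28 → inactive
o2: d²=1 ≤ ρ²=28; F_rep = 18·(1,0)/1² = (18.0000,0.0000)
o3: d²=5 ≤ ρ²=28; F_rep = 18·(-2,1)/5² = (-1.4400,0.7200)
F = F_att + ΣF_rep = (15.8100,-1.5300)
p' = p + 1/5·F = (-7.8380,-8.3060)

Fx=15.8100 Fy=-1.5300 x'=-7.8380 y'=-8.3060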